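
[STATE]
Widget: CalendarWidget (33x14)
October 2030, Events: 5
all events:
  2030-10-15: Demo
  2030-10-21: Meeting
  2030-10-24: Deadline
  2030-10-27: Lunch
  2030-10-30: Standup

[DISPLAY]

           October 2030          
Mo Tu We Th Fr Sa Su             
    1  2  3  4  5  6             
 7  8  9 10 11 12 13             
14 15* 16 17 18 19 20            
21* 22 23 24* 25 26 27*          
28 29 30* 31                     
                                 
                                 
                                 
                                 
                                 
                                 
                                 


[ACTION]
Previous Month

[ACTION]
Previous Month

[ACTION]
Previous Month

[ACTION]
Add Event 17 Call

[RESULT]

            July 2030            
Mo Tu We Th Fr Sa Su             
 1  2  3  4  5  6  7             
 8  9 10 11 12 13 14             
15 16 17* 18 19 20 21            
22 23 24 25 26 27 28             
29 30 31                         
                                 
                                 
                                 
                                 
                                 
                                 
                                 


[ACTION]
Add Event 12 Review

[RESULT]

            July 2030            
Mo Tu We Th Fr Sa Su             
 1  2  3  4  5  6  7             
 8  9 10 11 12* 13 14            
15 16 17* 18 19 20 21            
22 23 24 25 26 27 28             
29 30 31                         
                                 
                                 
                                 
                                 
                                 
                                 
                                 


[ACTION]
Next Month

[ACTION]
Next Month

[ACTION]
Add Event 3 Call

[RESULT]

          September 2030         
Mo Tu We Th Fr Sa Su             
                   1             
 2  3*  4  5  6  7  8            
 9 10 11 12 13 14 15             
16 17 18 19 20 21 22             
23 24 25 26 27 28 29             
30                               
                                 
                                 
                                 
                                 
                                 
                                 


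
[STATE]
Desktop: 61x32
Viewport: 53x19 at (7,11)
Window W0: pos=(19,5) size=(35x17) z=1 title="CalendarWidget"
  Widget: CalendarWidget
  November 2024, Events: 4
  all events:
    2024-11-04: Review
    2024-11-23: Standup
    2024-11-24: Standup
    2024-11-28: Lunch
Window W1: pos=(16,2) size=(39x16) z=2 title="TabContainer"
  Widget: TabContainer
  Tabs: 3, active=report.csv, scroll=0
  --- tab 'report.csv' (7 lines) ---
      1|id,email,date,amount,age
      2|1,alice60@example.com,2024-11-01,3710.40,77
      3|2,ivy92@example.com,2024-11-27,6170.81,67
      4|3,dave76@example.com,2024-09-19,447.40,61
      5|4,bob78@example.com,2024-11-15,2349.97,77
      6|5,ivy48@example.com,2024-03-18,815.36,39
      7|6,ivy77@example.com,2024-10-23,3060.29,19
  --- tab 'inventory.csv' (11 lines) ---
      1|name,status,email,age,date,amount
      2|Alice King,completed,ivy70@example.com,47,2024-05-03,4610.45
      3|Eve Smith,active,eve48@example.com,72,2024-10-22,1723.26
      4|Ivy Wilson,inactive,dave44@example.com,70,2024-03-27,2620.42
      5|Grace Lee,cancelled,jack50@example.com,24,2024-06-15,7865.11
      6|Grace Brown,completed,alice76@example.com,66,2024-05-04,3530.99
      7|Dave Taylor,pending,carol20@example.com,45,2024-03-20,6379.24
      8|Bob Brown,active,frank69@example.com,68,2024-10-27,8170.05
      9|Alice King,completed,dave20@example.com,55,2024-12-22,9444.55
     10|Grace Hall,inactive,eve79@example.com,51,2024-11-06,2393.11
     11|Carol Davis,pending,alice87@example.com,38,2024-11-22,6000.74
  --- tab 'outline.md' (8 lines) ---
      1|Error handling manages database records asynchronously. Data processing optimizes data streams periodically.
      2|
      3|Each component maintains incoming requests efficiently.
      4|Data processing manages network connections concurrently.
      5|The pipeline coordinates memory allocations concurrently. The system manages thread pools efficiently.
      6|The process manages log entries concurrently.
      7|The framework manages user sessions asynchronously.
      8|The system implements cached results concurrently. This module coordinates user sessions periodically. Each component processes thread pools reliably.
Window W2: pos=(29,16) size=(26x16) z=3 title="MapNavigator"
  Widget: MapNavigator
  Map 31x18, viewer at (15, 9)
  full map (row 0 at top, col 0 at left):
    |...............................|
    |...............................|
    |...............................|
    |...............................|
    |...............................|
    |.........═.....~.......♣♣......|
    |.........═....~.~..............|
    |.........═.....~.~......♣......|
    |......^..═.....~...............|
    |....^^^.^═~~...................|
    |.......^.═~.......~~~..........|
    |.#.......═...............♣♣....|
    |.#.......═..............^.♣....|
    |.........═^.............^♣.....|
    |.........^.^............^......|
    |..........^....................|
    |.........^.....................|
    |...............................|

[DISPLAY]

         ┃4,bob78@example.com,2024-11-15,2349.9┃     
         ┃5,ivy48@example.com,2024-03-18,815.36┃     
         ┃6,ivy77@example.com,2024-10-23,3060.2┃     
         ┃                                     ┃     
         ┃                                     ┃     
         ┃            ┏━━━━━━━━━━━━━━━━━━━━━━━━┓     
         ┗━━━━━━━━━━━━┃ MapNavigator           ┃     
            ┃         ┠────────────────────────┨     
            ┃         ┃........................┃     
            ┃         ┃........................┃     
            ┗━━━━━━━━━┃......═.....~.......♣♣..┃     
                      ┃......═....~.~..........┃     
                      ┃......═.....~.~......♣..┃     
                      ┃...^..═.....~...........┃     
                      ┃.^^^.^═~~...@...........┃     
                      ┃....^.═~.......~~~......┃     
                      ┃......═...............♣♣┃     
                      ┃......═..............^.♣┃     
                      ┃......═^.............^♣.┃     


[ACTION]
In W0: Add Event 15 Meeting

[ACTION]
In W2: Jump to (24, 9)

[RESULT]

         ┃4,bob78@example.com,2024-11-15,2349.9┃     
         ┃5,ivy48@example.com,2024-03-18,815.36┃     
         ┃6,ivy77@example.com,2024-10-23,3060.2┃     
         ┃                                     ┃     
         ┃                                     ┃     
         ┃            ┏━━━━━━━━━━━━━━━━━━━━━━━━┓     
         ┗━━━━━━━━━━━━┃ MapNavigator           ┃     
            ┃         ┠────────────────────────┨     
            ┃         ┃...................     ┃     
            ┃         ┃...................     ┃     
            ┗━━━━━━━━━┃...~.......♣♣......     ┃     
                      ┃..~.~..............     ┃     
                      ┃...~.~......♣......     ┃     
                      ┃...~...............     ┃     
                      ┃............@......     ┃     
                      ┃......~~~..........     ┃     
                      ┃.............♣♣....     ┃     
                      ┃............^.♣....     ┃     
                      ┃............^♣.....     ┃     


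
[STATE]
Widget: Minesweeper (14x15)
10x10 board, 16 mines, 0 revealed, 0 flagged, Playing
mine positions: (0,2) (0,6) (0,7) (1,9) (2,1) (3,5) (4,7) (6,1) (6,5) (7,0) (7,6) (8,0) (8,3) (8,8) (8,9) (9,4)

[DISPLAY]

■■■■■■■■■■    
■■■■■■■■■■    
■■■■■■■■■■    
■■■■■■■■■■    
■■■■■■■■■■    
■■■■■■■■■■    
■■■■■■■■■■    
■■■■■■■■■■    
■■■■■■■■■■    
■■■■■■■■■■    
              
              
              
              
              


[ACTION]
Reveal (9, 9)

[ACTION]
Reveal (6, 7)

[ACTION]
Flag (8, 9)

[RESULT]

■■■■■■■■■■    
■■■■■■■■■■    
■■■■■■■■■■    
■■■■■■■■■■    
■■■■■■■■■■    
■■■■■■■■■■    
■■■■■■■1■■    
■■■■■■■■■■    
■■■■■■■■■⚑    
■■■■■■■■■2    
              
              
              
              
              


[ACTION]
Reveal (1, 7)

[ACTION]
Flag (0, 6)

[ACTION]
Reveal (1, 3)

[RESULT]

■■■■■■⚑■■■    
■■■1■■■2■■    
■■■■■■■■■■    
■■■■■■■■■■    
■■■■■■■■■■    
■■■■■■■■■■    
■■■■■■■1■■    
■■■■■■■■■■    
■■■■■■■■■⚑    
■■■■■■■■■2    
              
              
              
              
              


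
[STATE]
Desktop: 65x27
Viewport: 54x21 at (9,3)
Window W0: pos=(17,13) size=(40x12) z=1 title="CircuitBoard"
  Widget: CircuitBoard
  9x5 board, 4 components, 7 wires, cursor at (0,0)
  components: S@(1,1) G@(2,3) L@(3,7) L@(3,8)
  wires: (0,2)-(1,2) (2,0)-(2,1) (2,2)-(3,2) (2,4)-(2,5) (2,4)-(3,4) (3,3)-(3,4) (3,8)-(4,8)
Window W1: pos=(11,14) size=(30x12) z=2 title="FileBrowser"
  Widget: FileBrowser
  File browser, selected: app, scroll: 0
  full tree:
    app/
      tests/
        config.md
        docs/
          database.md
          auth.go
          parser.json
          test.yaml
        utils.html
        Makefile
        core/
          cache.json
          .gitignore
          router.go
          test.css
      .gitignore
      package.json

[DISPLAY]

                                                      
                                                      
                                                      
                                                      
                                                      
                                                      
                                                      
                                                      
                                                      
                                                      
        ┏━━━━━━━━━━━━━━━━━━━━━━━━━━━━━━━━━━━━━━┓      
  ┏━━━━━━━━━━━━━━━━━━━━━━━━━━━━┓               ┃      
  ┃ FileBrowser                ┃───────────────┨      
  ┠────────────────────────────┨               ┃      
  ┃> [-] app/                  ┃               ┃      
  ┃    [+] tests/              ┃               ┃      
  ┃    .gitignore              ┃               ┃      
  ┃    package.json            ┃               ┃      
  ┃                            ┃ ·             ┃      
  ┃                            ┃               ┃      
  ┃                            ┃         L   L ┃      


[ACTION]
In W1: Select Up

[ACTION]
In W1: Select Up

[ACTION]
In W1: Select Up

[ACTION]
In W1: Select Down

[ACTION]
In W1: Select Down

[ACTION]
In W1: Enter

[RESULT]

                                                      
                                                      
                                                      
                                                      
                                                      
                                                      
                                                      
                                                      
                                                      
                                                      
        ┏━━━━━━━━━━━━━━━━━━━━━━━━━━━━━━━━━━━━━━┓      
  ┏━━━━━━━━━━━━━━━━━━━━━━━━━━━━┓               ┃      
  ┃ FileBrowser                ┃───────────────┨      
  ┠────────────────────────────┨               ┃      
  ┃  [-] app/                  ┃               ┃      
  ┃    [+] tests/              ┃               ┃      
  ┃  > .gitignore              ┃               ┃      
  ┃    package.json            ┃               ┃      
  ┃                            ┃ ·             ┃      
  ┃                            ┃               ┃      
  ┃                            ┃         L   L ┃      


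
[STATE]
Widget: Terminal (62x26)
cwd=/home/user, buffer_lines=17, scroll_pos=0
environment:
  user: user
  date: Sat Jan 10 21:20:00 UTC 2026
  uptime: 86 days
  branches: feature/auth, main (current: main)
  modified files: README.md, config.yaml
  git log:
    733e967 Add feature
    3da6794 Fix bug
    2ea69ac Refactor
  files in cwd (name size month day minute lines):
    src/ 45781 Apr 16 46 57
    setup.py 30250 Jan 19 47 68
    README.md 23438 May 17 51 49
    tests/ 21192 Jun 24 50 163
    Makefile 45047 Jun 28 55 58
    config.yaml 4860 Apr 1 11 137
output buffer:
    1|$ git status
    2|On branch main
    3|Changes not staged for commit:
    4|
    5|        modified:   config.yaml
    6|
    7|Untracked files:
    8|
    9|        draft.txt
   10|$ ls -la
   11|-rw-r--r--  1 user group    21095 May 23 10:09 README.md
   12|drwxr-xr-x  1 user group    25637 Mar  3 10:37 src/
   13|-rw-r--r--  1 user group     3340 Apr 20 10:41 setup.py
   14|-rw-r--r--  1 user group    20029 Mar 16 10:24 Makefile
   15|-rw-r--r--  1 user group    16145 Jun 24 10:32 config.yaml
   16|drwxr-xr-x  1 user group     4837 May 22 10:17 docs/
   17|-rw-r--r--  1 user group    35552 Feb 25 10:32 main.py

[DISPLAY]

$ git status                                                  
On branch main                                                
Changes not staged for commit:                                
                                                              
        modified:   config.yaml                               
                                                              
Untracked files:                                              
                                                              
        draft.txt                                             
$ ls -la                                                      
-rw-r--r--  1 user group    21095 May 23 10:09 README.md      
drwxr-xr-x  1 user group    25637 Mar  3 10:37 src/           
-rw-r--r--  1 user group     3340 Apr 20 10:41 setup.py       
-rw-r--r--  1 user group    20029 Mar 16 10:24 Makefile       
-rw-r--r--  1 user group    16145 Jun 24 10:32 config.yaml    
drwxr-xr-x  1 user group     4837 May 22 10:17 docs/          
-rw-r--r--  1 user group    35552 Feb 25 10:32 main.py        
$ █                                                           
                                                              
                                                              
                                                              
                                                              
                                                              
                                                              
                                                              
                                                              


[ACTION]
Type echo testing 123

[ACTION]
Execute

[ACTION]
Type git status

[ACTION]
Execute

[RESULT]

$ git status                                                  
On branch main                                                
Changes not staged for commit:                                
                                                              
        modified:   config.yaml                               
                                                              
Untracked files:                                              
                                                              
        draft.txt                                             
$ ls -la                                                      
-rw-r--r--  1 user group    21095 May 23 10:09 README.md      
drwxr-xr-x  1 user group    25637 Mar  3 10:37 src/           
-rw-r--r--  1 user group     3340 Apr 20 10:41 setup.py       
-rw-r--r--  1 user group    20029 Mar 16 10:24 Makefile       
-rw-r--r--  1 user group    16145 Jun 24 10:32 config.yaml    
drwxr-xr-x  1 user group     4837 May 22 10:17 docs/          
-rw-r--r--  1 user group    35552 Feb 25 10:32 main.py        
$ echo testing 123                                            
testing 123                                                   
$ git status                                                  
On branch main                                                
Changes not staged for commit:                                
                                                              
        modified:   README.md                                 
        modified:   config.yaml                               
$ █                                                           


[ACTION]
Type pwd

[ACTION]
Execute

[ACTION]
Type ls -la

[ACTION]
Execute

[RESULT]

$ ls -la                                                      
-rw-r--r--  1 user group    21095 May 23 10:09 README.md      
drwxr-xr-x  1 user group    25637 Mar  3 10:37 src/           
-rw-r--r--  1 user group     3340 Apr 20 10:41 setup.py       
-rw-r--r--  1 user group    20029 Mar 16 10:24 Makefile       
-rw-r--r--  1 user group    16145 Jun 24 10:32 config.yaml    
drwxr-xr-x  1 user group     4837 May 22 10:17 docs/          
-rw-r--r--  1 user group    35552 Feb 25 10:32 main.py        
$ echo testing 123                                            
testing 123                                                   
$ git status                                                  
On branch main                                                
Changes not staged for commit:                                
                                                              
        modified:   README.md                                 
        modified:   config.yaml                               
$ pwd                                                         
/home/user                                                    
$ ls -la                                                      
drwxr-xr-x  1 user group    45781 Apr 16 10:46 src/           
-rw-r--r--  1 user group    30250 Jan 19 10:47 setup.py       
-rw-r--r--  1 user group    23438 May 17 10:51 README.md      
drwxr-xr-x  1 user group    21192 Jun 24 10:50 tests/         
-rw-r--r--  1 user group    45047 Jun 28 10:55 Makefile       
-rw-r--r--  1 user group     4860 Apr  1 10:11 config.yaml    
$ █                                                           


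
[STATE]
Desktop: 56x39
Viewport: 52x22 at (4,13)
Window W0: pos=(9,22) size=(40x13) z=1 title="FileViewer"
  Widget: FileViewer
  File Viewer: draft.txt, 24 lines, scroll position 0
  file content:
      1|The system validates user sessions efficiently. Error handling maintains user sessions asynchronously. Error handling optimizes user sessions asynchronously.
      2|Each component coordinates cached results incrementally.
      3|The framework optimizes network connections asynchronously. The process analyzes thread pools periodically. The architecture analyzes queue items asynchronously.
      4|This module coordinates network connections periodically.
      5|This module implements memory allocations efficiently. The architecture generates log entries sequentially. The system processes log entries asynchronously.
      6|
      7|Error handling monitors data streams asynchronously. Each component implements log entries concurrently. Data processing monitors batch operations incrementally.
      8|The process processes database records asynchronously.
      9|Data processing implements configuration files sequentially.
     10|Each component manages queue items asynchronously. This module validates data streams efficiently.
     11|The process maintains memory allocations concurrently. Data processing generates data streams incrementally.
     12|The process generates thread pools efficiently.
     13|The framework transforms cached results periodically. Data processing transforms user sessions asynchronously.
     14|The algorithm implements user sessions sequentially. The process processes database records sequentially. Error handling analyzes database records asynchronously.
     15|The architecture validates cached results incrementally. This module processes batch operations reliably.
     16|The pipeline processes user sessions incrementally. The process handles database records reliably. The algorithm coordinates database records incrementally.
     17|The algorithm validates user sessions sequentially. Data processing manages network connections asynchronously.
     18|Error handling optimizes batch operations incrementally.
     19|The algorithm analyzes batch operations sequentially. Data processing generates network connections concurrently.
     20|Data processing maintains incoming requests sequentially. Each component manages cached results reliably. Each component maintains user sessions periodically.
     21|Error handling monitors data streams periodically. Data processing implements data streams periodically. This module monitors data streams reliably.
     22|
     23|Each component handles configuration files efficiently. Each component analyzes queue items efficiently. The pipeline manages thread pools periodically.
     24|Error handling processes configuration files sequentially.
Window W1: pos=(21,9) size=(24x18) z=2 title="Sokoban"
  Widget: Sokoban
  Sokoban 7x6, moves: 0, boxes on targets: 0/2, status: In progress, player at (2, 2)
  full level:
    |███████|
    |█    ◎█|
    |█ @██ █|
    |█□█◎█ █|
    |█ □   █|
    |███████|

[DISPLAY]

                 ┃█    ◎█               ┃           
                 ┃█ @██ █               ┃           
                 ┃█□█◎█ █               ┃           
                 ┃█ □   █               ┃           
                 ┃███████               ┃           
                 ┃Moves: 0  0/2         ┃           
                 ┃                      ┃           
                 ┃                      ┃           
                 ┃                      ┃           
     ┏━━━━━━━━━━━┃                      ┃━━━┓       
     ┃ FileViewer┃                      ┃   ┃       
     ┠───────────┃                      ┃───┨       
     ┃The system ┃                      ┃ef▲┃       
     ┃Each compon┗━━━━━━━━━━━━━━━━━━━━━━┛es█┃       
     ┃The framework optimizes network conne░┃       
     ┃This module coordinates network conne░┃       
     ┃This module implements memory allocat░┃       
     ┃                                     ░┃       
     ┃Error handling monitors data streams ░┃       
     ┃The process processes database record░┃       
     ┃Data processing implements configurat▼┃       
     ┗━━━━━━━━━━━━━━━━━━━━━━━━━━━━━━━━━━━━━━┛       


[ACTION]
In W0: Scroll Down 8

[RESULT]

                 ┃█    ◎█               ┃           
                 ┃█ @██ █               ┃           
                 ┃█□█◎█ █               ┃           
                 ┃█ □   █               ┃           
                 ┃███████               ┃           
                 ┃Moves: 0  0/2         ┃           
                 ┃                      ┃           
                 ┃                      ┃           
                 ┃                      ┃           
     ┏━━━━━━━━━━━┃                      ┃━━━┓       
     ┃ FileViewer┃                      ┃   ┃       
     ┠───────────┃                      ┃───┨       
     ┃Data proces┃                      ┃at▲┃       
     ┃Each compon┗━━━━━━━━━━━━━━━━━━━━━━┛as░┃       
     ┃The process maintains memory allocati░┃       
     ┃The process generates thread pools ef░┃       
     ┃The framework transforms cached resul█┃       
     ┃The algorithm implements user session░┃       
     ┃The architecture validates cached res░┃       
     ┃The pipeline processes user sessions ░┃       
     ┃The algorithm validates user sessions▼┃       
     ┗━━━━━━━━━━━━━━━━━━━━━━━━━━━━━━━━━━━━━━┛       


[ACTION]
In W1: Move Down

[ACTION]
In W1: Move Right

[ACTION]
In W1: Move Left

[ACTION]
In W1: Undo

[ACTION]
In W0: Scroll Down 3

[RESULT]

                 ┃█    ◎█               ┃           
                 ┃█ @██ █               ┃           
                 ┃█□█◎█ █               ┃           
                 ┃█ □   █               ┃           
                 ┃███████               ┃           
                 ┃Moves: 0  0/2         ┃           
                 ┃                      ┃           
                 ┃                      ┃           
                 ┃                      ┃           
     ┏━━━━━━━━━━━┃                      ┃━━━┓       
     ┃ FileViewer┃                      ┃   ┃       
     ┠───────────┃                      ┃───┨       
     ┃The process┃                      ┃ef▲┃       
     ┃The framewo┗━━━━━━━━━━━━━━━━━━━━━━┛ul░┃       
     ┃The algorithm implements user session░┃       
     ┃The architecture validates cached res░┃       
     ┃The pipeline processes user sessions ░┃       
     ┃The algorithm validates user sessions░┃       
     ┃Error handling optimizes batch operat█┃       
     ┃The algorithm analyzes batch operatio░┃       
     ┃Data processing maintains incoming re▼┃       
     ┗━━━━━━━━━━━━━━━━━━━━━━━━━━━━━━━━━━━━━━┛       


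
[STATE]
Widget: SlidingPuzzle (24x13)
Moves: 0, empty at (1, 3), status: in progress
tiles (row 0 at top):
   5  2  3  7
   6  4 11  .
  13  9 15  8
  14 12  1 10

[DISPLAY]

┌────┬────┬────┬────┐   
│  5 │  2 │  3 │  7 │   
├────┼────┼────┼────┤   
│  6 │  4 │ 11 │    │   
├────┼────┼────┼────┤   
│ 13 │  9 │ 15 │  8 │   
├────┼────┼────┼────┤   
│ 14 │ 12 │  1 │ 10 │   
└────┴────┴────┴────┘   
Moves: 0                
                        
                        
                        


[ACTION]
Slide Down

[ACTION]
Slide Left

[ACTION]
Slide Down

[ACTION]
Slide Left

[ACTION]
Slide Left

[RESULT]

┌────┬────┬────┬────┐   
│  5 │  2 │  3 │    │   
├────┼────┼────┼────┤   
│  6 │  4 │ 11 │  7 │   
├────┼────┼────┼────┤   
│ 13 │  9 │ 15 │  8 │   
├────┼────┼────┼────┤   
│ 14 │ 12 │  1 │ 10 │   
└────┴────┴────┴────┘   
Moves: 1                
                        
                        
                        


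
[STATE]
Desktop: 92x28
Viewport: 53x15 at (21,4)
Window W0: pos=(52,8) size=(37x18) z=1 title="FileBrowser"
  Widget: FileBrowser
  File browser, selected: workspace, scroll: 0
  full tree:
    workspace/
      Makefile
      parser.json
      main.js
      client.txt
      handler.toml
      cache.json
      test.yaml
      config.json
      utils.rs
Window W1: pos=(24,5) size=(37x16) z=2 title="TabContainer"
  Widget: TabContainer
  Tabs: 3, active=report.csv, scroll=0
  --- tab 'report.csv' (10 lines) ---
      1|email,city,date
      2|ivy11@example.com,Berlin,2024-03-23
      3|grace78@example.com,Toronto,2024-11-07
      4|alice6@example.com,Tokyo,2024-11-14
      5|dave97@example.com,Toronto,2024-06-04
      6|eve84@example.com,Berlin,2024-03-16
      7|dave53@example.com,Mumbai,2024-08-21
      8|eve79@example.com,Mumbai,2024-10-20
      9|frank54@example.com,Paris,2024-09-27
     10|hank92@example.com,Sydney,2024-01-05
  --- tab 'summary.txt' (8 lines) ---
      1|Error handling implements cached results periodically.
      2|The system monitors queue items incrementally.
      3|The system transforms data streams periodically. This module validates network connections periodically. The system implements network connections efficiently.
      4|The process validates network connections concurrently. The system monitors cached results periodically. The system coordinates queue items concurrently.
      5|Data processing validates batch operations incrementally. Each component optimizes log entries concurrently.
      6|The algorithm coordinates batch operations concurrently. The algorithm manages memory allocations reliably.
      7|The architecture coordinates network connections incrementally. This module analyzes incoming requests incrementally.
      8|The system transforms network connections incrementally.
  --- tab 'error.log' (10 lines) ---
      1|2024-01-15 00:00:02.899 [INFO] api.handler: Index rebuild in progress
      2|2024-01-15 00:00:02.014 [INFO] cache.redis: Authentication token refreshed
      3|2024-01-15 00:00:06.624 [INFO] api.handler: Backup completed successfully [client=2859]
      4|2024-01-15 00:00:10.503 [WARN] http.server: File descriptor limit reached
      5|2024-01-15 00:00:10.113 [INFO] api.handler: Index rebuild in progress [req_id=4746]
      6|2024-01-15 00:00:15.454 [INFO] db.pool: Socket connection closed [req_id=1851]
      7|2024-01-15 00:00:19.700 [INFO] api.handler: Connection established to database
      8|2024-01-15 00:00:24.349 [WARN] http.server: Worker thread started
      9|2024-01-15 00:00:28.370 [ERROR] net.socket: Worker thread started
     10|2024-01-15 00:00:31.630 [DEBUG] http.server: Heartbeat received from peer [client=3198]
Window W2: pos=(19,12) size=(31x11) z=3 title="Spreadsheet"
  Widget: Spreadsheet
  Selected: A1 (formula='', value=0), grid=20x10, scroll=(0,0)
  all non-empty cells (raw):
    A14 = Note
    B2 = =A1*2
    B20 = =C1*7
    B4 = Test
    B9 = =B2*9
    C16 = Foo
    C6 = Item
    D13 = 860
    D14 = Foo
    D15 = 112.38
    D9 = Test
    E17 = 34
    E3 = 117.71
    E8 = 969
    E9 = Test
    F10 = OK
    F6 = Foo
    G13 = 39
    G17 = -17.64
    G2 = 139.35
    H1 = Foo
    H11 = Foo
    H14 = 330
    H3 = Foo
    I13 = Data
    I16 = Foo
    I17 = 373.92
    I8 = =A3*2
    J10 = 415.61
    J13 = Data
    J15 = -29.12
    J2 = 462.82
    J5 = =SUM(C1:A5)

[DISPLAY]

                                                     
   ┏━━━━━━━━━━━━━━━━━━━━━━━━━━━━━━━━━━━┓             
   ┃ TabContainer                      ┃             
   ┠───────────────────────────────────┨             
   ┃[report.csv]│ summary.txt │ error.l┃━━━━━━━━━━━━━
   ┃───────────────────────────────────┃wser         
   ┃email,city,date                    ┃─────────────
   ┃ivy11@example.com,Berlin,2024-03-23┃rkspace/     
━━━━━━━━━━━━━━━━━━━━━━━━━━━━┓to,2024-11┃file         
Spreadsheet                 ┃2024-11-14┃er.json      
────────────────────────────┨o,2024-06-┃.js          
1:                          ┃2024-03-16┃nt.txt       
      A       B       C     ┃,2024-08-2┃ler.toml     
----------------------------┃2024-10-20┃e.json       
 1      [0]       0       0 ┃,2024-09-2┃.yaml        


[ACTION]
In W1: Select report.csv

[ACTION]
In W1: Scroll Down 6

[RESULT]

                                                     
   ┏━━━━━━━━━━━━━━━━━━━━━━━━━━━━━━━━━━━┓             
   ┃ TabContainer                      ┃             
   ┠───────────────────────────────────┨             
   ┃[report.csv]│ summary.txt │ error.l┃━━━━━━━━━━━━━
   ┃───────────────────────────────────┃wser         
   ┃dave53@example.com,Mumbai,2024-08-2┃─────────────
   ┃eve79@example.com,Mumbai,2024-10-20┃rkspace/     
━━━━━━━━━━━━━━━━━━━━━━━━━━━━┓,2024-09-2┃file         
Spreadsheet                 ┃,2024-01-0┃er.json      
────────────────────────────┨          ┃.js          
1:                          ┃          ┃nt.txt       
      A       B       C     ┃          ┃ler.toml     
----------------------------┃          ┃e.json       
 1      [0]       0       0 ┃          ┃.yaml        


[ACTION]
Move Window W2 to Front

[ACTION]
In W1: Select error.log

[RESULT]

                                                     
   ┏━━━━━━━━━━━━━━━━━━━━━━━━━━━━━━━━━━━┓             
   ┃ TabContainer                      ┃             
   ┠───────────────────────────────────┨             
   ┃ report.csv │ summary.txt │[error.l┃━━━━━━━━━━━━━
   ┃───────────────────────────────────┃wser         
   ┃2024-01-15 00:00:02.899 [INFO] api.┃─────────────
   ┃2024-01-15 00:00:02.014 [INFO] cach┃rkspace/     
━━━━━━━━━━━━━━━━━━━━━━━━━━━━┓INFO] api.┃file         
Spreadsheet                 ┃WARN] http┃er.json      
────────────────────────────┨INFO] api.┃.js          
1:                          ┃INFO] db.p┃nt.txt       
      A       B       C     ┃INFO] api.┃ler.toml     
----------------------------┃WARN] http┃e.json       
 1      [0]       0       0 ┃ERROR] net┃.yaml        


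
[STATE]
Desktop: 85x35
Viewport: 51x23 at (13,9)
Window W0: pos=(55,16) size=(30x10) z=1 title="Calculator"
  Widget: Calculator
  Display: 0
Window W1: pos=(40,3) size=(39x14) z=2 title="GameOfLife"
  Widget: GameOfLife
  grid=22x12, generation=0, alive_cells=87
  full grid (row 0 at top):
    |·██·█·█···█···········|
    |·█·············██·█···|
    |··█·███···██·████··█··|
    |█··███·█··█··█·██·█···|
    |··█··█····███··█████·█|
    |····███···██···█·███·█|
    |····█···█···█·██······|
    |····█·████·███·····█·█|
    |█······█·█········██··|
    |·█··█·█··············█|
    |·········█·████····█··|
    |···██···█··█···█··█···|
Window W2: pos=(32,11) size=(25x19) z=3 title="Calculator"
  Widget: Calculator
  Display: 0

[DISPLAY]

                           ┃█··███·█··█··█·██·█··· 
                           ┃··█··█····███··█████·█ 
                   ┏━━━━━━━━━━━━━━━━━━━━━━━┓·███·█ 
                   ┃ Calculator            ┃······ 
                   ┠───────────────────────┨···█·█ 
                   ┃                      0┃··██·· 
                   ┃┌───┬───┬───┬───┐      ┃·····█ 
                   ┃│ 7 │ 8 │ 9 │ ÷ │      ┃━━━━━━━
                   ┃├───┼───┼───┼───┤      ┃Calcula
                   ┃│ 4 │ 5 │ 6 │ × │      ┃───────
                   ┃├───┼───┼───┼───┤      ┃       
                   ┃│ 1 │ 2 │ 3 │ - │      ┃───┬───
                   ┃├───┼───┼───┼───┤      ┃ 7 │ 8 
                   ┃│ 0 │ . │ = │ + │      ┃───┼───
                   ┃├───┼───┼───┼───┤      ┃ 4 │ 5 
                   ┃│ C │ MC│ MR│ M+│      ┃───┴───
                   ┃└───┴───┴───┴───┘      ┃━━━━━━━
                   ┃                       ┃       
                   ┃                       ┃       
                   ┃                       ┃       
                   ┗━━━━━━━━━━━━━━━━━━━━━━━┛       
                                                   
                                                   


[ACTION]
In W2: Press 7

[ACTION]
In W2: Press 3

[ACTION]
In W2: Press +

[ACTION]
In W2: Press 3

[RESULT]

                           ┃█··███·█··█··█·██·█··· 
                           ┃··█··█····███··█████·█ 
                   ┏━━━━━━━━━━━━━━━━━━━━━━━┓·███·█ 
                   ┃ Calculator            ┃······ 
                   ┠───────────────────────┨···█·█ 
                   ┃                      3┃··██·· 
                   ┃┌───┬───┬───┬───┐      ┃·····█ 
                   ┃│ 7 │ 8 │ 9 │ ÷ │      ┃━━━━━━━
                   ┃├───┼───┼───┼───┤      ┃Calcula
                   ┃│ 4 │ 5 │ 6 │ × │      ┃───────
                   ┃├───┼───┼───┼───┤      ┃       
                   ┃│ 1 │ 2 │ 3 │ - │      ┃───┬───
                   ┃├───┼───┼───┼───┤      ┃ 7 │ 8 
                   ┃│ 0 │ . │ = │ + │      ┃───┼───
                   ┃├───┼───┼───┼───┤      ┃ 4 │ 5 
                   ┃│ C │ MC│ MR│ M+│      ┃───┴───
                   ┃└───┴───┴───┴───┘      ┃━━━━━━━
                   ┃                       ┃       
                   ┃                       ┃       
                   ┃                       ┃       
                   ┗━━━━━━━━━━━━━━━━━━━━━━━┛       
                                                   
                                                   
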